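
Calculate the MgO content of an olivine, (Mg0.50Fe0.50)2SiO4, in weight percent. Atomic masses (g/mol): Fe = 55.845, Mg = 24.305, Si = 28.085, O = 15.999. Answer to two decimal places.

23.40 wt%

Formula mass = 172.231 g/mol.
1 Mg → 1.0000 mol MgO per formula unit; M(MgO) = 40.304, so MgO mass = 40.304 g.
40.304/172.231 × 100 = 23.40 wt%.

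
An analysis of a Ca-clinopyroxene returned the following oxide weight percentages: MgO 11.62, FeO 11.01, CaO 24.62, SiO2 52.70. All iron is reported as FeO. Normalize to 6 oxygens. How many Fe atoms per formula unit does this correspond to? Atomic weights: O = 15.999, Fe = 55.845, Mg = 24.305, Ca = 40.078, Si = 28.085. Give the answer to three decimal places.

11.62 wt% MgO ÷ 40.304 g/mol = 0.28831 mol, giving 0.28831 Mg and 0.28831 O.
11.01 wt% FeO ÷ 71.844 g/mol = 0.15325 mol, giving 0.15325 Fe and 0.15325 O.
24.62 wt% CaO ÷ 56.077 g/mol = 0.43904 mol, giving 0.43904 Ca and 0.43904 O.
52.70 wt% SiO2 ÷ 60.083 g/mol = 0.87712 mol, giving 0.87712 Si and 1.75424 O.
Oxygen sums to 2.63484; scaling by 6/2.63484 = 2.27718 puts the formula on 6 O.
Fe: 0.15325 × 2.27718 = 0.349 atoms per formula unit.

0.349 Fe apfu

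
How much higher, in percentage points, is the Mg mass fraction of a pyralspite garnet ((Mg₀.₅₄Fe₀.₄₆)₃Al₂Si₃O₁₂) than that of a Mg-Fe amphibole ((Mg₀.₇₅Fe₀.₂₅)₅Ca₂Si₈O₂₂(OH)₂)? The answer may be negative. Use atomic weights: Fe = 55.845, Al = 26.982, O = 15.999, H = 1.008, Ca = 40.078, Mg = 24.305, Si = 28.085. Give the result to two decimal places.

-1.88 percentage points

Mg in (Mg₀.₅₄Fe₀.₄₆)₃Al₂Si₃O₁₂: molar mass 446.647 g/mol; 1.62×24.305 = 39.374 g → 8.82 wt%.
Mg in (Mg₀.₇₅Fe₀.₂₅)₅Ca₂Si₈O₂₂(OH)₂: molar mass 851.778 g/mol; 3.75×24.305 = 91.144 g → 10.70 wt%.
Difference = 8.82 − 10.70 = -1.88 percentage points.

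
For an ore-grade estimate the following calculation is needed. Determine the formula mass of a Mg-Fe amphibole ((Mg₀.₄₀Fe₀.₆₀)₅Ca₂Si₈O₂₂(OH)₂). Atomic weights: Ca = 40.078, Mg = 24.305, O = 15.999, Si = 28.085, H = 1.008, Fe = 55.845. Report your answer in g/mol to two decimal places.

906.97 g/mol

Mg: 2 × 24.305 = 48.6100
Fe: 3 × 55.845 = 167.5350
Ca: 2 × 40.078 = 80.1560
Si: 8 × 28.085 = 224.6800
O: 24 × 15.999 = 383.9760
H: 2 × 1.008 = 2.0160
Summing the contributions gives the formula mass.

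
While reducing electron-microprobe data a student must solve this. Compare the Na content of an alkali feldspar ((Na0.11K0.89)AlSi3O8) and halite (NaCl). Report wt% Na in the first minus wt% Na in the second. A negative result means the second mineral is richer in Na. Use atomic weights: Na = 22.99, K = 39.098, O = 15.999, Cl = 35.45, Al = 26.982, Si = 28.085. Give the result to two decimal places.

-38.43 percentage points

Na in (Na0.11K0.89)AlSi3O8: molar mass 276.555 g/mol; 0.11×22.99 = 2.529 g → 0.91 wt%.
Na in NaCl: molar mass 58.440 g/mol; 1×22.99 = 22.990 g → 39.34 wt%.
Difference = 0.91 − 39.34 = -38.43 percentage points.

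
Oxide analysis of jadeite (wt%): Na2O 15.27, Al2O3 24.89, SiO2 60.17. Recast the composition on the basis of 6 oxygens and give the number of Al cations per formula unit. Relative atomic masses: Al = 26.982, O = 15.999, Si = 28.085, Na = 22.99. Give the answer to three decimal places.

Na2O: 15.27/61.979 = 0.24637 mol → 0.49274 mol Na, 0.24637 mol O.
Al2O3: 24.89/101.961 = 0.24411 mol → 0.48822 mol Al, 0.73233 mol O.
SiO2: 60.17/60.083 = 1.00145 mol → 1.00145 mol Si, 2.00290 mol O.
Total oxygen = 2.98160 mol. Normalization factor = 6/2.98160 = 2.01234.
Al per 6 O = 0.48822 × 2.01234 = 0.982.

0.982 Al apfu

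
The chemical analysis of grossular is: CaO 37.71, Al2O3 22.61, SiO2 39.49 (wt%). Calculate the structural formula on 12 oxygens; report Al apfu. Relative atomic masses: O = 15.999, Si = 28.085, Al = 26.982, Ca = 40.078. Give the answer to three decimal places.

2.007 Al apfu

CaO (M=56.077): mol = 0.67247; Ca = 0.67247, O = 0.67247.
Al2O3 (M=101.961): mol = 0.22175; Al = 0.44350, O = 0.66525.
SiO2 (M=60.083): mol = 0.65726; Si = 0.65726, O = 1.31452.
ΣO = 2.65224; factor = 12/ΣO = 4.52448.
Al apfu = 0.44350 × 4.52448 = 2.007.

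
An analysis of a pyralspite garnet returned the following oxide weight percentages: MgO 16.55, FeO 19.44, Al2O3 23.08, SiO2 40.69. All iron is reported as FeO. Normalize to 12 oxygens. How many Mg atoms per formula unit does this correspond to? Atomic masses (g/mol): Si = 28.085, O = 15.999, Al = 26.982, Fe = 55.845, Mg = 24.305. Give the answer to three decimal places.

16.55 wt% MgO ÷ 40.304 g/mol = 0.41063 mol, giving 0.41063 Mg and 0.41063 O.
19.44 wt% FeO ÷ 71.844 g/mol = 0.27059 mol, giving 0.27059 Fe and 0.27059 O.
23.08 wt% Al2O3 ÷ 101.961 g/mol = 0.22636 mol, giving 0.45272 Al and 0.67908 O.
40.69 wt% SiO2 ÷ 60.083 g/mol = 0.67723 mol, giving 0.67723 Si and 1.35446 O.
Oxygen sums to 2.71476; scaling by 12/2.71476 = 4.42028 puts the formula on 12 O.
Mg: 0.41063 × 4.42028 = 1.815 atoms per formula unit.

1.815 Mg apfu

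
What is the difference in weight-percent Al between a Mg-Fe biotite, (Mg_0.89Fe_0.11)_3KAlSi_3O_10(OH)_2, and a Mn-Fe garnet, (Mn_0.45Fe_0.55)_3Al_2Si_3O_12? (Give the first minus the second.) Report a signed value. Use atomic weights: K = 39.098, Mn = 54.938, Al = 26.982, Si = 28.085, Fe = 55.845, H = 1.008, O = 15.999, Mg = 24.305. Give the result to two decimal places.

First mineral: 26.982 g Al in 427.662 g formula = 6.31 wt% Al.
Second mineral: 53.964 g Al in 496.518 g formula = 10.87 wt% Al.
6.31% − 10.87% gives a difference of -4.56 percentage points.

-4.56 percentage points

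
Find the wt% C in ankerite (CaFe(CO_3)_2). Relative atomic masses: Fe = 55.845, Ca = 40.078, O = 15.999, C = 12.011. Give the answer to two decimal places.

Molar mass of CaFe(CO_3)_2: 1·40.078 + 1·55.845 + 2·12.011 + 6·15.999 = 215.939 g/mol.
Mass of C per formula unit: 2 × 12.011 = 24.022 g.
Weight fraction C = 24.022 / 215.939 = 0.1112.

11.12 weight percent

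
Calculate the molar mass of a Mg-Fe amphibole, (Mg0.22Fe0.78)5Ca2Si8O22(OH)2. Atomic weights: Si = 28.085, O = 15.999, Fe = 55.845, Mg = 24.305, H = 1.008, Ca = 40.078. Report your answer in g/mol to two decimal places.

935.36 g/mol

The formula mass is the sum 1.10·24.305 + 3.90·55.845 + 2·40.078 + 8·28.085 + 24·15.999 + 2·1.008.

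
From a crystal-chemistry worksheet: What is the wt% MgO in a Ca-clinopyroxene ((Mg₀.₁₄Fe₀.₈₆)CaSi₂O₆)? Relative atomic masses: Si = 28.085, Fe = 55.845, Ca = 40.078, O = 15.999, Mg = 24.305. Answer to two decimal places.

Formula mass = 243.671 g/mol.
0.14 Mg → 0.1400 mol MgO per formula unit; M(MgO) = 40.304, so MgO mass = 5.643 g.
5.643/243.671 × 100 = 2.32 wt%.

2.32 wt%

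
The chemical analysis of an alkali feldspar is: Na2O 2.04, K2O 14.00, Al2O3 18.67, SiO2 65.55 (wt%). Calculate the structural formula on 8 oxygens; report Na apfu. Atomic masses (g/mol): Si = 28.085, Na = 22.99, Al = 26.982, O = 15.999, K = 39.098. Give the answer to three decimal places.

0.181 Na apfu

Na2O: 2.04/61.979 = 0.03291 mol → 0.06582 mol Na, 0.03291 mol O.
K2O: 14.00/94.195 = 0.14863 mol → 0.29726 mol K, 0.14863 mol O.
Al2O3: 18.67/101.961 = 0.18311 mol → 0.36622 mol Al, 0.54933 mol O.
SiO2: 65.55/60.083 = 1.09099 mol → 1.09099 mol Si, 2.18198 mol O.
Total oxygen = 2.91285 mol. Normalization factor = 8/2.91285 = 2.74645.
Na per 8 O = 0.06582 × 2.74645 = 0.181.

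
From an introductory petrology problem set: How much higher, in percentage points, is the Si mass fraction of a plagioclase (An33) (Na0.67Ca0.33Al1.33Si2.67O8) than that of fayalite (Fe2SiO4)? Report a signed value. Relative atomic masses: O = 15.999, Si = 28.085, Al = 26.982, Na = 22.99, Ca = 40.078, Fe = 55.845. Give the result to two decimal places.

M(Na0.67Ca0.33Al1.33Si2.67O8) = 267.494 g/mol, so wt% Si = 74.987/267.494 × 100 = 28.03%.
M(Fe2SiO4) = 203.771 g/mol, so wt% Si = 28.085/203.771 × 100 = 13.78%.
28.03 − 13.78 = 14.25 pp.

14.25 percentage points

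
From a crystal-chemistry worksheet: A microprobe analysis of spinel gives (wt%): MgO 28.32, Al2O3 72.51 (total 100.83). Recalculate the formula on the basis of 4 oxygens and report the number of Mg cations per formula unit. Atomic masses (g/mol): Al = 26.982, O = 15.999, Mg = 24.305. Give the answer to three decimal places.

0.991 Mg apfu

28.32 wt% MgO ÷ 40.304 g/mol = 0.70266 mol, giving 0.70266 Mg and 0.70266 O.
72.51 wt% Al2O3 ÷ 101.961 g/mol = 0.71115 mol, giving 1.42230 Al and 2.13345 O.
Oxygen sums to 2.83611; scaling by 4/2.83611 = 1.41038 puts the formula on 4 O.
Mg: 0.70266 × 1.41038 = 0.991 atoms per formula unit.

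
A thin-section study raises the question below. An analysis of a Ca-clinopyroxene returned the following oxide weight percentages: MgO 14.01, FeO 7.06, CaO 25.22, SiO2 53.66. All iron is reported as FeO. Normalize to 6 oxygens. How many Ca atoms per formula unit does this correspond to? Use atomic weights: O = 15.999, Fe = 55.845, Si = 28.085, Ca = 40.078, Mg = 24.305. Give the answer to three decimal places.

MgO (M=40.304): mol = 0.34761; Mg = 0.34761, O = 0.34761.
FeO (M=71.844): mol = 0.09827; Fe = 0.09827, O = 0.09827.
CaO (M=56.077): mol = 0.44974; Ca = 0.44974, O = 0.44974.
SiO2 (M=60.083): mol = 0.89310; Si = 0.89310, O = 1.78620.
ΣO = 2.68182; factor = 6/ΣO = 2.23729.
Ca apfu = 0.44974 × 2.23729 = 1.006.

1.006 Ca apfu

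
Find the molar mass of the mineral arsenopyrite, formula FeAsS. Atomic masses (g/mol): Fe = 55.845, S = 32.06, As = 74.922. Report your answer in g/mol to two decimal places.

The formula mass is the sum 1(55.845) + 1(74.922) + 1(32.06).

162.83 g/mol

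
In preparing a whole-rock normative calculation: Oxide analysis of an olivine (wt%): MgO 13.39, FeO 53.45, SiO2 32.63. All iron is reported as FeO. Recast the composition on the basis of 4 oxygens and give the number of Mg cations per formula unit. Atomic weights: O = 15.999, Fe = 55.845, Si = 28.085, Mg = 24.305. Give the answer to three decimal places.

0.615 Mg apfu

13.39 wt% MgO ÷ 40.304 g/mol = 0.33223 mol, giving 0.33223 Mg and 0.33223 O.
53.45 wt% FeO ÷ 71.844 g/mol = 0.74397 mol, giving 0.74397 Fe and 0.74397 O.
32.63 wt% SiO2 ÷ 60.083 g/mol = 0.54308 mol, giving 0.54308 Si and 1.08616 O.
Oxygen sums to 2.16236; scaling by 4/2.16236 = 1.84983 puts the formula on 4 O.
Mg: 0.33223 × 1.84983 = 0.615 atoms per formula unit.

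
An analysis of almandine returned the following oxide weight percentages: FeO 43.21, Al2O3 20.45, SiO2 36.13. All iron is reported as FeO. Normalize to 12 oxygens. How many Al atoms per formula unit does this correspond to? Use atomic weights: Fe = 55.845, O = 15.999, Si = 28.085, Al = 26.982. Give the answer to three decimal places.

2.001 Al apfu

43.21 wt% FeO ÷ 71.844 g/mol = 0.60144 mol, giving 0.60144 Fe and 0.60144 O.
20.45 wt% Al2O3 ÷ 101.961 g/mol = 0.20057 mol, giving 0.40114 Al and 0.60171 O.
36.13 wt% SiO2 ÷ 60.083 g/mol = 0.60133 mol, giving 0.60133 Si and 1.20266 O.
Oxygen sums to 2.40581; scaling by 12/2.40581 = 4.98793 puts the formula on 12 O.
Al: 0.40114 × 4.98793 = 2.001 atoms per formula unit.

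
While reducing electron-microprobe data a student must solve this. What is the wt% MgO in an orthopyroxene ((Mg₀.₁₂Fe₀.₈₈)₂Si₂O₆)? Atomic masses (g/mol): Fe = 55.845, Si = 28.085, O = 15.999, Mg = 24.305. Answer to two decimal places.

Formula mass = 256.284 g/mol.
0.24 Mg → 0.2400 mol MgO per formula unit; M(MgO) = 40.304, so MgO mass = 9.673 g.
9.673/256.284 × 100 = 3.77 wt%.

3.77 wt%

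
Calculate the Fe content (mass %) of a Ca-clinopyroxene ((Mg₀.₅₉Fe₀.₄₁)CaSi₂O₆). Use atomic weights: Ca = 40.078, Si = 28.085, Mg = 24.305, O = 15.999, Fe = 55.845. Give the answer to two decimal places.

Molar mass of (Mg₀.₅₉Fe₀.₄₁)CaSi₂O₆: 0.59·24.305 + 0.41·55.845 + 1·40.078 + 2·28.085 + 6·15.999 = 229.478 g/mol.
Mass of Fe per formula unit: 0.41 × 55.845 = 22.896 g.
Weight fraction Fe = 22.896 / 229.478 = 0.0998.

9.98 mass %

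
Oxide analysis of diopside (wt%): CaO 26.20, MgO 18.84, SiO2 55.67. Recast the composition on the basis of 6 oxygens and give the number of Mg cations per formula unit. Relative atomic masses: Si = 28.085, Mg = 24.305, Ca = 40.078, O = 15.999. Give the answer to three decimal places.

26.20 wt% CaO ÷ 56.077 g/mol = 0.46721 mol, giving 0.46721 Ca and 0.46721 O.
18.84 wt% MgO ÷ 40.304 g/mol = 0.46745 mol, giving 0.46745 Mg and 0.46745 O.
55.67 wt% SiO2 ÷ 60.083 g/mol = 0.92655 mol, giving 0.92655 Si and 1.85310 O.
Oxygen sums to 2.78776; scaling by 6/2.78776 = 2.15227 puts the formula on 6 O.
Mg: 0.46745 × 2.15227 = 1.006 atoms per formula unit.

1.006 Mg apfu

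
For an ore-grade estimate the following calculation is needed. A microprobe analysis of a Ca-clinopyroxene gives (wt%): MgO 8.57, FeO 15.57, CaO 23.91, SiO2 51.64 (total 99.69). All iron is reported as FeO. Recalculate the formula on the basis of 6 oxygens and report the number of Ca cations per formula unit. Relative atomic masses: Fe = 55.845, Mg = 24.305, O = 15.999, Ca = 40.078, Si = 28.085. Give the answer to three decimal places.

0.994 Ca apfu

MgO (M=40.304): mol = 0.21263; Mg = 0.21263, O = 0.21263.
FeO (M=71.844): mol = 0.21672; Fe = 0.21672, O = 0.21672.
CaO (M=56.077): mol = 0.42638; Ca = 0.42638, O = 0.42638.
SiO2 (M=60.083): mol = 0.85948; Si = 0.85948, O = 1.71896.
ΣO = 2.57469; factor = 6/ΣO = 2.33038.
Ca apfu = 0.42638 × 2.33038 = 0.994.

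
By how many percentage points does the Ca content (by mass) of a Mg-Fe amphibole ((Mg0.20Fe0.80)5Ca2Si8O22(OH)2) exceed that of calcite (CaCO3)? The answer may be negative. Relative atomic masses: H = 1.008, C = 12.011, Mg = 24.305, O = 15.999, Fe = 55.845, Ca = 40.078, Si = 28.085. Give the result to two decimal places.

-31.50 percentage points

Ca in (Mg0.20Fe0.80)5Ca2Si8O22(OH)2: molar mass 938.513 g/mol; 2×40.078 = 80.156 g → 8.54 wt%.
Ca in CaCO3: molar mass 100.086 g/mol; 1×40.078 = 40.078 g → 40.04 wt%.
Difference = 8.54 − 40.04 = -31.50 percentage points.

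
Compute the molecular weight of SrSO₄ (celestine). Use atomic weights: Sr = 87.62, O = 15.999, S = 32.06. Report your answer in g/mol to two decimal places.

183.68 g/mol

Sr: 1 × 87.62 = 87.6200
S: 1 × 32.06 = 32.0600
O: 4 × 15.999 = 63.9960
Summing the contributions gives the formula mass.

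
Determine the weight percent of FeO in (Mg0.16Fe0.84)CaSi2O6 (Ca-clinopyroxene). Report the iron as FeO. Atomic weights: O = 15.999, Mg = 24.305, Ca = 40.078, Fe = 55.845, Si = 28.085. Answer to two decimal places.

24.83 wt%

M((Mg0.16Fe0.84)CaSi2O6) = 243.041 g/mol; M(FeO) = 71.844 g/mol.
Moles FeO per formula unit = 0.84 Fe ÷ 1 = 0.8400.
FeO fraction = (0.8400 × 71.844) / 243.041 = 60.349/243.041 = 0.2483.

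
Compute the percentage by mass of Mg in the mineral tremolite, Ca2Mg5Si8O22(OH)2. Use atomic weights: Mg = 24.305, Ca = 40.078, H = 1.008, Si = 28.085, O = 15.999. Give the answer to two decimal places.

14.96 mass %

Formula mass = 2*40.078 + 5*24.305 + 8*28.085 + 24*15.999 + 2*1.008 = 812.353 g/mol, of which 121.525 g is Mg.
So Mg makes up 121.525/812.353 = 0.1496 of the mass, i.e. 14.96%.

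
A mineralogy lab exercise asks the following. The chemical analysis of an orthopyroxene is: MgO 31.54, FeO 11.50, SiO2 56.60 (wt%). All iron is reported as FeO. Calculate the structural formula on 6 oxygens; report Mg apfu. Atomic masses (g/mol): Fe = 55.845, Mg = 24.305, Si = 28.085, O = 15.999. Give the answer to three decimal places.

1.661 Mg apfu

MgO: 31.54/40.304 = 0.78255 mol → 0.78255 mol Mg, 0.78255 mol O.
FeO: 11.50/71.844 = 0.16007 mol → 0.16007 mol Fe, 0.16007 mol O.
SiO2: 56.60/60.083 = 0.94203 mol → 0.94203 mol Si, 1.88406 mol O.
Total oxygen = 2.82668 mol. Normalization factor = 6/2.82668 = 2.12263.
Mg per 6 O = 0.78255 × 2.12263 = 1.661.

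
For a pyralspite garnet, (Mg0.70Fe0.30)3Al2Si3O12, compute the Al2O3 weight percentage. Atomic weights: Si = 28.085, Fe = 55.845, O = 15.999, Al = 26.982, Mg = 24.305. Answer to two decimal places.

23.63 wt%

Molar mass of (Mg0.70Fe0.30)3Al2Si3O12 = 2.10·24.305 + 0.90·55.845 + 2·26.982 + 3·28.085 + 12·15.999 = 431.508 g/mol.
Each formula unit contains 2 Al, equivalent to 2/2 = 1.0000 mol Al2O3.
M(Al2O3) = 2×26.982 + 3×15.999 = 101.961 g/mol.
Mass of Al2O3 per formula unit = 1.0000 × 101.961 = 101.961 g.
Al2O3 wt% = 101.961 / 431.508 × 100 = 23.63%.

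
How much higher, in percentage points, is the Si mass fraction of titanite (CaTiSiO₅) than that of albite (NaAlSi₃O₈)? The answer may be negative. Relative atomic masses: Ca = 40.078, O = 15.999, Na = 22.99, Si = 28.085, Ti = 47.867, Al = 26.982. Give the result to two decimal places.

M(CaTiSiO₅) = 196.025 g/mol, so wt% Si = 28.085/196.025 × 100 = 14.33%.
M(NaAlSi₃O₈) = 262.219 g/mol, so wt% Si = 84.255/262.219 × 100 = 32.13%.
14.33 − 32.13 = -17.80 pp.

-17.80 percentage points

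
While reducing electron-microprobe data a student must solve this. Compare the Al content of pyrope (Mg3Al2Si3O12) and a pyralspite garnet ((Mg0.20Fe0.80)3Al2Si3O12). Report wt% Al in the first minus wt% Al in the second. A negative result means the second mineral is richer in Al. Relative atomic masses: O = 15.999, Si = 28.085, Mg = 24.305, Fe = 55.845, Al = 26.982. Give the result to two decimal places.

Al in Mg3Al2Si3O12: molar mass 403.122 g/mol; 2×26.982 = 53.964 g → 13.39 wt%.
Al in (Mg0.20Fe0.80)3Al2Si3O12: molar mass 478.818 g/mol; 2×26.982 = 53.964 g → 11.27 wt%.
Difference = 13.39 − 11.27 = 2.12 percentage points.

2.12 percentage points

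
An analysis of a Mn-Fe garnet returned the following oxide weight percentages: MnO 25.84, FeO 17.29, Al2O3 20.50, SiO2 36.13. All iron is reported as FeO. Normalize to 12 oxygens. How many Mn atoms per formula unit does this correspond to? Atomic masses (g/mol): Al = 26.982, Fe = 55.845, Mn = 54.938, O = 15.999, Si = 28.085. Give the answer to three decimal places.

1.813 Mn apfu

MnO (M=70.937): mol = 0.36427; Mn = 0.36427, O = 0.36427.
FeO (M=71.844): mol = 0.24066; Fe = 0.24066, O = 0.24066.
Al2O3 (M=101.961): mol = 0.20106; Al = 0.40212, O = 0.60318.
SiO2 (M=60.083): mol = 0.60133; Si = 0.60133, O = 1.20266.
ΣO = 2.41077; factor = 12/ΣO = 4.97766.
Mn apfu = 0.36427 × 4.97766 = 1.813.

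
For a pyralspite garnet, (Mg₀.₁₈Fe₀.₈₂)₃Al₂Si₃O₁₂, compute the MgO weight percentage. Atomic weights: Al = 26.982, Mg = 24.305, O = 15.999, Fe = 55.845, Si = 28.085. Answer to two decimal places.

M((Mg₀.₁₈Fe₀.₈₂)₃Al₂Si₃O₁₂) = 480.710 g/mol; M(MgO) = 40.304 g/mol.
Moles MgO per formula unit = 0.54 Mg ÷ 1 = 0.5400.
MgO fraction = (0.5400 × 40.304) / 480.710 = 21.764/480.710 = 0.0453.

4.53 wt%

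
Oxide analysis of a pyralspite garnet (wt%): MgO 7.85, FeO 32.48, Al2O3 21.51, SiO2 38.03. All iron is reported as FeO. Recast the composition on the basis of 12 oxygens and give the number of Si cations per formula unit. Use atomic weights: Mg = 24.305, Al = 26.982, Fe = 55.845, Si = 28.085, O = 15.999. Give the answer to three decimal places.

7.85 wt% MgO ÷ 40.304 g/mol = 0.19477 mol, giving 0.19477 Mg and 0.19477 O.
32.48 wt% FeO ÷ 71.844 g/mol = 0.45209 mol, giving 0.45209 Fe and 0.45209 O.
21.51 wt% Al2O3 ÷ 101.961 g/mol = 0.21096 mol, giving 0.42192 Al and 0.63288 O.
38.03 wt% SiO2 ÷ 60.083 g/mol = 0.63296 mol, giving 0.63296 Si and 1.26592 O.
Oxygen sums to 2.54566; scaling by 12/2.54566 = 4.71391 puts the formula on 12 O.
Si: 0.63296 × 4.71391 = 2.984 atoms per formula unit.

2.984 Si apfu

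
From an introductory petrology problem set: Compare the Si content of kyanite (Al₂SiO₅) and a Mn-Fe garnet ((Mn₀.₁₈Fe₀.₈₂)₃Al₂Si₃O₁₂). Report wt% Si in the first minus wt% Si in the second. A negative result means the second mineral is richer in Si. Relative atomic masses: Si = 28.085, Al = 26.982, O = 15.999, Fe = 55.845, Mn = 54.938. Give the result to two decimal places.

M(Al₂SiO₅) = 162.044 g/mol, so wt% Si = 28.085/162.044 × 100 = 17.33%.
M((Mn₀.₁₈Fe₀.₈₂)₃Al₂Si₃O₁₂) = 497.252 g/mol, so wt% Si = 84.255/497.252 × 100 = 16.94%.
17.33 − 16.94 = 0.39 pp.

0.39 percentage points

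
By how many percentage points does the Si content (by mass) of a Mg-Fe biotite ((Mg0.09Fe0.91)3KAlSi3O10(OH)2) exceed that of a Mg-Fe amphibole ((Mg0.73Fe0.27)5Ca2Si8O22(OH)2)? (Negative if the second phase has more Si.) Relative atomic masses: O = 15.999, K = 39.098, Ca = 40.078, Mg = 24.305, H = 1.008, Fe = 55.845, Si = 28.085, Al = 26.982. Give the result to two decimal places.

-9.54 percentage points

M((Mg0.09Fe0.91)3KAlSi3O10(OH)2) = 503.358 g/mol, so wt% Si = 84.255/503.358 × 100 = 16.74%.
M((Mg0.73Fe0.27)5Ca2Si8O22(OH)2) = 854.932 g/mol, so wt% Si = 224.680/854.932 × 100 = 26.28%.
16.74 − 26.28 = -9.54 pp.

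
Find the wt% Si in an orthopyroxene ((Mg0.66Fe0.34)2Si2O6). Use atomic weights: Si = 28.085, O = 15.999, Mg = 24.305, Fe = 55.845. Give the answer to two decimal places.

Molar mass of (Mg0.66Fe0.34)2Si2O6: 1.32×24.305 + 0.68×55.845 + 2×28.085 + 6×15.999 = 222.221 g/mol.
Mass of Si per formula unit: 2 × 28.085 = 56.170 g.
Weight fraction Si = 56.170 / 222.221 = 0.2528.

25.28 mass %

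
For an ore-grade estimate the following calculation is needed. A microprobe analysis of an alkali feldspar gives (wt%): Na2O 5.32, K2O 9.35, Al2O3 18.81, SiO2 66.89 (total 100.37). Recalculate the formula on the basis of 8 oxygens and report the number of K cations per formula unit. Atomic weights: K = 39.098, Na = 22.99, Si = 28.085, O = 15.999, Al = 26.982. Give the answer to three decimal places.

0.536 K apfu

Na2O: 5.32/61.979 = 0.08584 mol → 0.17168 mol Na, 0.08584 mol O.
K2O: 9.35/94.195 = 0.09926 mol → 0.19852 mol K, 0.09926 mol O.
Al2O3: 18.81/101.961 = 0.18448 mol → 0.36896 mol Al, 0.55344 mol O.
SiO2: 66.89/60.083 = 1.11329 mol → 1.11329 mol Si, 2.22658 mol O.
Total oxygen = 2.96512 mol. Normalization factor = 8/2.96512 = 2.69804.
K per 8 O = 0.19852 × 2.69804 = 0.536.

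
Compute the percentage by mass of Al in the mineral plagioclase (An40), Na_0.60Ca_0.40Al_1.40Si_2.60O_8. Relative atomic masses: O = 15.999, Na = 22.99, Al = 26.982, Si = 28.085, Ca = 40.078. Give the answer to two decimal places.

Formula mass = 0.60·22.99 + 0.40·40.078 + 1.40·26.982 + 2.60·28.085 + 8·15.999 = 268.613 g/mol, of which 37.775 g is Al.
So Al makes up 37.775/268.613 = 0.1406 of the mass, i.e. 14.06%.

14.06 wt%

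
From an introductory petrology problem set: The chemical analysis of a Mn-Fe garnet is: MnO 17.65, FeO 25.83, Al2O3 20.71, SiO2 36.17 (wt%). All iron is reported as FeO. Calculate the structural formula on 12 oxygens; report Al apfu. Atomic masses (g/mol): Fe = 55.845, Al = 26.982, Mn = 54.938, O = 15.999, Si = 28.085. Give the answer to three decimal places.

2.013 Al apfu

17.65 wt% MnO ÷ 70.937 g/mol = 0.24881 mol, giving 0.24881 Mn and 0.24881 O.
25.83 wt% FeO ÷ 71.844 g/mol = 0.35953 mol, giving 0.35953 Fe and 0.35953 O.
20.71 wt% Al2O3 ÷ 101.961 g/mol = 0.20312 mol, giving 0.40624 Al and 0.60936 O.
36.17 wt% SiO2 ÷ 60.083 g/mol = 0.60200 mol, giving 0.60200 Si and 1.20400 O.
Oxygen sums to 2.42170; scaling by 12/2.42170 = 4.95520 puts the formula on 12 O.
Al: 0.40624 × 4.95520 = 2.013 atoms per formula unit.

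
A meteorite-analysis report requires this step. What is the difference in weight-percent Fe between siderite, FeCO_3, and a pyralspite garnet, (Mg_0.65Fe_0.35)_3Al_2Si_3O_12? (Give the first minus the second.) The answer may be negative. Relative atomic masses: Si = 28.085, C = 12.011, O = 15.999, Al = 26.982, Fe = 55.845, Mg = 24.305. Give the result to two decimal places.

34.76 percentage points

Fe in FeCO_3: molar mass 115.853 g/mol; 1×55.845 = 55.845 g → 48.20 wt%.
Fe in (Mg_0.65Fe_0.35)_3Al_2Si_3O_12: molar mass 436.239 g/mol; 1.05×55.845 = 58.637 g → 13.44 wt%.
Difference = 48.20 − 13.44 = 34.76 percentage points.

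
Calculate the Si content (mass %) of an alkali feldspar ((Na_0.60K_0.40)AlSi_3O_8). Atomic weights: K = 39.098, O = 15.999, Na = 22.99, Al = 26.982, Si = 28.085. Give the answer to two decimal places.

31.36 mass %

Formula mass = 0.60·22.99 + 0.40·39.098 + 1·26.982 + 3·28.085 + 8·15.999 = 268.662 g/mol, of which 84.255 g is Si.
So Si makes up 84.255/268.662 = 0.3136 of the mass, i.e. 31.36%.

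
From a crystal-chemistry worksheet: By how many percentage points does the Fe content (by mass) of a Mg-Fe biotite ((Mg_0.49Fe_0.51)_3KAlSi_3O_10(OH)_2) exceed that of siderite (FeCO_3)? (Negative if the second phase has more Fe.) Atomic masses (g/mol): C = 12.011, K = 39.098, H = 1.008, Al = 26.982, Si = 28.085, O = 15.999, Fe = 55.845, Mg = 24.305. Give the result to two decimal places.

-29.85 percentage points

Fe in (Mg_0.49Fe_0.51)_3KAlSi_3O_10(OH)_2: molar mass 465.510 g/mol; 1.53×55.845 = 85.443 g → 18.35 wt%.
Fe in FeCO_3: molar mass 115.853 g/mol; 1×55.845 = 55.845 g → 48.20 wt%.
Difference = 18.35 − 48.20 = -29.85 percentage points.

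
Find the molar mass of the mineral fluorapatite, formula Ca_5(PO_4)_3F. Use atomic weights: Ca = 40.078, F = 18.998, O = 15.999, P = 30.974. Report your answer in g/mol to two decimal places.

504.30 g/mol

M = 5*40.078 + 3*30.974 + 12*15.999 + 1*18.998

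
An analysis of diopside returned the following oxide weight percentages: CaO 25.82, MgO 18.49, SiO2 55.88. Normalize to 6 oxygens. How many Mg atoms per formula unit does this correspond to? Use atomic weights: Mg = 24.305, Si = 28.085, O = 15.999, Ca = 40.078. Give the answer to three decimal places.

0.990 Mg apfu

CaO: 25.82/56.077 = 0.46044 mol → 0.46044 mol Ca, 0.46044 mol O.
MgO: 18.49/40.304 = 0.45876 mol → 0.45876 mol Mg, 0.45876 mol O.
SiO2: 55.88/60.083 = 0.93005 mol → 0.93005 mol Si, 1.86010 mol O.
Total oxygen = 2.77930 mol. Normalization factor = 6/2.77930 = 2.15882.
Mg per 6 O = 0.45876 × 2.15882 = 0.990.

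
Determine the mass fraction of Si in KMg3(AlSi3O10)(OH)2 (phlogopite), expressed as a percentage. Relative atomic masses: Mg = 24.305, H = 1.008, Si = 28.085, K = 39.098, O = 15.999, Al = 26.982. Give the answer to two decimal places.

M(KMg3(AlSi3O10)(OH)2) = 417.254 g/mol.
Si contributes 3 × 28.085 = 84.255 g per mole.
84.255/417.254 = 0.2019 → 20.19%.

20.19 mass %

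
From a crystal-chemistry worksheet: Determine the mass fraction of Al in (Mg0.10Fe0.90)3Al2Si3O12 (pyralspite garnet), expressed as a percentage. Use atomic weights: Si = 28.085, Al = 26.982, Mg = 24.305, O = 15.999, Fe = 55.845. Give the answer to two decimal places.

11.05 wt%

Molar mass of (Mg0.10Fe0.90)3Al2Si3O12: 0.30×24.305 + 2.70×55.845 + 2×26.982 + 3×28.085 + 12×15.999 = 488.280 g/mol.
Mass of Al per formula unit: 2 × 26.982 = 53.964 g.
Weight fraction Al = 53.964 / 488.280 = 0.1105.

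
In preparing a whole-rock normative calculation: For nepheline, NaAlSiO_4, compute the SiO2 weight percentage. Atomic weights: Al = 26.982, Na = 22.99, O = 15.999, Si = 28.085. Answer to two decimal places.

42.30 wt%

M(NaAlSiO_4) = 142.053 g/mol; M(SiO2) = 60.083 g/mol.
Moles SiO2 per formula unit = 1 Si ÷ 1 = 1.0000.
SiO2 fraction = (1.0000 × 60.083) / 142.053 = 60.083/142.053 = 0.4230.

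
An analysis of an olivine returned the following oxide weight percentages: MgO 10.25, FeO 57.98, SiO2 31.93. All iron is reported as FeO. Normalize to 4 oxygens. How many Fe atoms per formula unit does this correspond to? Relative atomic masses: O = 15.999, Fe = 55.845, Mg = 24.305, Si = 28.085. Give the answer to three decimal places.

10.25 wt% MgO ÷ 40.304 g/mol = 0.25432 mol, giving 0.25432 Mg and 0.25432 O.
57.98 wt% FeO ÷ 71.844 g/mol = 0.80703 mol, giving 0.80703 Fe and 0.80703 O.
31.93 wt% SiO2 ÷ 60.083 g/mol = 0.53143 mol, giving 0.53143 Si and 1.06286 O.
Oxygen sums to 2.12421; scaling by 4/2.12421 = 1.88305 puts the formula on 4 O.
Fe: 0.80703 × 1.88305 = 1.520 atoms per formula unit.

1.520 Fe apfu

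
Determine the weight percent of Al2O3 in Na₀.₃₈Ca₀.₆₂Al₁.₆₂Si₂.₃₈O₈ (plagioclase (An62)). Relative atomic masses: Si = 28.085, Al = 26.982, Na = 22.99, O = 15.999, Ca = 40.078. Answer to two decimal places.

30.35 wt%

M(Na₀.₃₈Ca₀.₆₂Al₁.₆₂Si₂.₃₈O₈) = 272.130 g/mol; M(Al2O3) = 101.961 g/mol.
Moles Al2O3 per formula unit = 1.62 Al ÷ 2 = 0.8100.
Al2O3 fraction = (0.8100 × 101.961) / 272.130 = 82.588/272.130 = 0.3035.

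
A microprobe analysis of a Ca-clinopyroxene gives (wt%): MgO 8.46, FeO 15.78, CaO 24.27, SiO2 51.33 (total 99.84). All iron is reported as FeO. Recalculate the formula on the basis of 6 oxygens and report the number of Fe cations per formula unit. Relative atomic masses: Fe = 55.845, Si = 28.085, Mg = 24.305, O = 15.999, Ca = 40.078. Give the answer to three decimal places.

0.513 Fe apfu

MgO: 8.46/40.304 = 0.20990 mol → 0.20990 mol Mg, 0.20990 mol O.
FeO: 15.78/71.844 = 0.21964 mol → 0.21964 mol Fe, 0.21964 mol O.
CaO: 24.27/56.077 = 0.43280 mol → 0.43280 mol Ca, 0.43280 mol O.
SiO2: 51.33/60.083 = 0.85432 mol → 0.85432 mol Si, 1.70864 mol O.
Total oxygen = 2.57098 mol. Normalization factor = 6/2.57098 = 2.33374.
Fe per 6 O = 0.21964 × 2.33374 = 0.513.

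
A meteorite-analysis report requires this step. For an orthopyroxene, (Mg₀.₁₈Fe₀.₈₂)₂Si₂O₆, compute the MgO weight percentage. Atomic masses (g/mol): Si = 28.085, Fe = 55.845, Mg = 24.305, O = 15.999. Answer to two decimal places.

M((Mg₀.₁₈Fe₀.₈₂)₂Si₂O₆) = 252.500 g/mol; M(MgO) = 40.304 g/mol.
Moles MgO per formula unit = 0.36 Mg ÷ 1 = 0.3600.
MgO fraction = (0.3600 × 40.304) / 252.500 = 14.509/252.500 = 0.0575.

5.75 wt%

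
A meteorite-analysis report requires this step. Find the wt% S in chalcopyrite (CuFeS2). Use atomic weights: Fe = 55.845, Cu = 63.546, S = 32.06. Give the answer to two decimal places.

M(CuFeS2) = 183.511 g/mol.
S contributes 2 × 32.06 = 64.120 g per mole.
64.120/183.511 = 0.3494 → 34.94%.

34.94 weight percent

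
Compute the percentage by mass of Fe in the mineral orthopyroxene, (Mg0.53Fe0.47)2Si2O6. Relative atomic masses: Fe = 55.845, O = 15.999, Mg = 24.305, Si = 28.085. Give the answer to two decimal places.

22.78 mass %

Formula mass = 1.06×24.305 + 0.94×55.845 + 2×28.085 + 6×15.999 = 230.422 g/mol, of which 52.494 g is Fe.
So Fe makes up 52.494/230.422 = 0.2278 of the mass, i.e. 22.78%.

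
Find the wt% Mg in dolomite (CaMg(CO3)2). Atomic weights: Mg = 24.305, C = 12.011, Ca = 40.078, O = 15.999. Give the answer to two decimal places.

13.18 wt%

M(CaMg(CO3)2) = 184.399 g/mol.
Mg contributes 1 × 24.305 = 24.305 g per mole.
24.305/184.399 = 0.1318 → 13.18%.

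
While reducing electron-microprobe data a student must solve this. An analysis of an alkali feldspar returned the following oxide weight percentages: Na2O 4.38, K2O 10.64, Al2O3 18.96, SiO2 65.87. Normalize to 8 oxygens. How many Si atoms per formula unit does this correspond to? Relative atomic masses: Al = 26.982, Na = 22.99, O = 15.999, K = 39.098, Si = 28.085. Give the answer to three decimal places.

2.989 Si apfu

Na2O (M=61.979): mol = 0.07067; Na = 0.14134, O = 0.07067.
K2O (M=94.195): mol = 0.11296; K = 0.22592, O = 0.11296.
Al2O3 (M=101.961): mol = 0.18595; Al = 0.37190, O = 0.55785.
SiO2 (M=60.083): mol = 1.09632; Si = 1.09632, O = 2.19264.
ΣO = 2.93412; factor = 8/ΣO = 2.72654.
Si apfu = 1.09632 × 2.72654 = 2.989.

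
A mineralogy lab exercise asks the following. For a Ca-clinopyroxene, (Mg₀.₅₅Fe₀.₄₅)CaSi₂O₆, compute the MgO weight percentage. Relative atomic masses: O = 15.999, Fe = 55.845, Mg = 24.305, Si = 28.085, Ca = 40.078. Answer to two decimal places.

Molar mass of (Mg₀.₅₅Fe₀.₄₅)CaSi₂O₆ = 0.55·24.305 + 0.45·55.845 + 1·40.078 + 2·28.085 + 6·15.999 = 230.740 g/mol.
Each formula unit contains 0.55 Mg, equivalent to 0.55/1 = 0.5500 mol MgO.
M(MgO) = 1×24.305 + 1×15.999 = 40.304 g/mol.
Mass of MgO per formula unit = 0.5500 × 40.304 = 22.167 g.
MgO wt% = 22.167 / 230.740 × 100 = 9.61%.

9.61 wt%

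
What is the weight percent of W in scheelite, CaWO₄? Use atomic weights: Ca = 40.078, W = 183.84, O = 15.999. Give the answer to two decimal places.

63.85 weight percent

Molar mass of CaWO₄: 1*40.078 + 1*183.84 + 4*15.999 = 287.914 g/mol.
Mass of W per formula unit: 1 × 183.84 = 183.840 g.
Weight fraction W = 183.840 / 287.914 = 0.6385.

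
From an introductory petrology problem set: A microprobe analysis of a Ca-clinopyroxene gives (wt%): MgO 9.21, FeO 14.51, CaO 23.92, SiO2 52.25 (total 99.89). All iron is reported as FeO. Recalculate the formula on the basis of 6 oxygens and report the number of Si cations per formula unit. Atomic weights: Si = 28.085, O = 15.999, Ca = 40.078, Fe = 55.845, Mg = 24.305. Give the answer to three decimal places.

MgO (M=40.304): mol = 0.22851; Mg = 0.22851, O = 0.22851.
FeO (M=71.844): mol = 0.20197; Fe = 0.20197, O = 0.20197.
CaO (M=56.077): mol = 0.42656; Ca = 0.42656, O = 0.42656.
SiO2 (M=60.083): mol = 0.86963; Si = 0.86963, O = 1.73926.
ΣO = 2.59630; factor = 6/ΣO = 2.31098.
Si apfu = 0.86963 × 2.31098 = 2.010.

2.010 Si apfu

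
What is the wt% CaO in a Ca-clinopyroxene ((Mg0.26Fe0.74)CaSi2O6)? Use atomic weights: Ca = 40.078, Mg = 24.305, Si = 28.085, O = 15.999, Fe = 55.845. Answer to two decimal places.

Formula mass = 239.887 g/mol.
1 Ca → 1.0000 mol CaO per formula unit; M(CaO) = 56.077, so CaO mass = 56.077 g.
56.077/239.887 × 100 = 23.38 wt%.

23.38 wt%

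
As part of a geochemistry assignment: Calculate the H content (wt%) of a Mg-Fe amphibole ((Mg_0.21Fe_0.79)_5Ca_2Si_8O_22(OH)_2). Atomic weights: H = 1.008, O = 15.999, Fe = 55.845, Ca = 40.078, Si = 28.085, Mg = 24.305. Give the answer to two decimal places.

Molar mass of (Mg_0.21Fe_0.79)_5Ca_2Si_8O_22(OH)_2: 1.05·24.305 + 3.95·55.845 + 2·40.078 + 8·28.085 + 24·15.999 + 2·1.008 = 936.936 g/mol.
Mass of H per formula unit: 2 × 1.008 = 2.016 g.
Weight fraction H = 2.016 / 936.936 = 0.0022.

0.22 wt%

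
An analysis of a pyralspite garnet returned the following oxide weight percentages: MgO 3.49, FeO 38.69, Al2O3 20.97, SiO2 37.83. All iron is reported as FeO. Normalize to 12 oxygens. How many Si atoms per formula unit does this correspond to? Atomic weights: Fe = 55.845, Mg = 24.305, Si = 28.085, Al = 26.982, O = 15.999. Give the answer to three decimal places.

3.021 Si apfu

3.49 wt% MgO ÷ 40.304 g/mol = 0.08659 mol, giving 0.08659 Mg and 0.08659 O.
38.69 wt% FeO ÷ 71.844 g/mol = 0.53853 mol, giving 0.53853 Fe and 0.53853 O.
20.97 wt% Al2O3 ÷ 101.961 g/mol = 0.20567 mol, giving 0.41134 Al and 0.61701 O.
37.83 wt% SiO2 ÷ 60.083 g/mol = 0.62963 mol, giving 0.62963 Si and 1.25926 O.
Oxygen sums to 2.50139; scaling by 12/2.50139 = 4.79733 puts the formula on 12 O.
Si: 0.62963 × 4.79733 = 3.021 atoms per formula unit.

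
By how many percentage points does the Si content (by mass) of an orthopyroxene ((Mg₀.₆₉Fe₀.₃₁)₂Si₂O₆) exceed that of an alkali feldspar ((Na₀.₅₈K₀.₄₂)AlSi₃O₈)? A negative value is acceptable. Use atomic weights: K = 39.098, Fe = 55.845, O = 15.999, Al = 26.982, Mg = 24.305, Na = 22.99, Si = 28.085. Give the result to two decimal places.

Si in (Mg₀.₆₉Fe₀.₃₁)₂Si₂O₆: molar mass 220.329 g/mol; 2×28.085 = 56.170 g → 25.49 wt%.
Si in (Na₀.₅₈K₀.₄₂)AlSi₃O₈: molar mass 268.984 g/mol; 3×28.085 = 84.255 g → 31.32 wt%.
Difference = 25.49 − 31.32 = -5.83 percentage points.

-5.83 percentage points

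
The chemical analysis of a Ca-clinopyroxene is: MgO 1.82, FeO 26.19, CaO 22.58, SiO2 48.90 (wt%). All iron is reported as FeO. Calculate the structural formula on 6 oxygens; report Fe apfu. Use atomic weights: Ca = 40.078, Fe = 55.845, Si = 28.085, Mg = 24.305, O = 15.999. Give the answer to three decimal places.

MgO: 1.82/40.304 = 0.04516 mol → 0.04516 mol Mg, 0.04516 mol O.
FeO: 26.19/71.844 = 0.36454 mol → 0.36454 mol Fe, 0.36454 mol O.
CaO: 22.58/56.077 = 0.40266 mol → 0.40266 mol Ca, 0.40266 mol O.
SiO2: 48.90/60.083 = 0.81387 mol → 0.81387 mol Si, 1.62774 mol O.
Total oxygen = 2.44010 mol. Normalization factor = 6/2.44010 = 2.45892.
Fe per 6 O = 0.36454 × 2.45892 = 0.896.

0.896 Fe apfu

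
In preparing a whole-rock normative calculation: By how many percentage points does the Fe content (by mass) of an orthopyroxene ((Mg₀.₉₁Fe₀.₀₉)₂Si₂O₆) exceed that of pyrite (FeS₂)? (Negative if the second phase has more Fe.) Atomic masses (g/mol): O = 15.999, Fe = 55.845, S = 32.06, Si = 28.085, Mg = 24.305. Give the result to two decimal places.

-41.68 percentage points

First mineral: 10.052 g Fe in 206.451 g formula = 4.87 wt% Fe.
Second mineral: 55.845 g Fe in 119.965 g formula = 46.55 wt% Fe.
4.87% − 46.55% gives a difference of -41.68 percentage points.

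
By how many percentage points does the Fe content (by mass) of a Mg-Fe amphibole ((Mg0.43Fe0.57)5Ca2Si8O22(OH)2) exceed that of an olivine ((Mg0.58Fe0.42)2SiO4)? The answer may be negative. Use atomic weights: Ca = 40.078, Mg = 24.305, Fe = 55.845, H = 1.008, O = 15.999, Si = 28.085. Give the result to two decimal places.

First mineral: 159.158 g Fe in 902.242 g formula = 17.64 wt% Fe.
Second mineral: 46.910 g Fe in 167.185 g formula = 28.06 wt% Fe.
17.64% − 28.06% gives a difference of -10.42 percentage points.

-10.42 percentage points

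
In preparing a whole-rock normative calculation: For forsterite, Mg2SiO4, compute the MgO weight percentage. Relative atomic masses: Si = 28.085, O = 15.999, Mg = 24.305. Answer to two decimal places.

M(Mg2SiO4) = 140.691 g/mol; M(MgO) = 40.304 g/mol.
Moles MgO per formula unit = 2 Mg ÷ 1 = 2.0000.
MgO fraction = (2.0000 × 40.304) / 140.691 = 80.608/140.691 = 0.5729.

57.29 wt%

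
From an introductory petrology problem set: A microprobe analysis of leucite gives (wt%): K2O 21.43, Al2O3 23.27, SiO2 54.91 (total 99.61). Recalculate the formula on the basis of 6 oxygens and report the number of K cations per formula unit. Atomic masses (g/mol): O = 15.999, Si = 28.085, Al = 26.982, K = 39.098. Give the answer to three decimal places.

0.996 K apfu

K2O: 21.43/94.195 = 0.22751 mol → 0.45502 mol K, 0.22751 mol O.
Al2O3: 23.27/101.961 = 0.22822 mol → 0.45644 mol Al, 0.68466 mol O.
SiO2: 54.91/60.083 = 0.91390 mol → 0.91390 mol Si, 1.82780 mol O.
Total oxygen = 2.73997 mol. Normalization factor = 6/2.73997 = 2.18980.
K per 6 O = 0.45502 × 2.18980 = 0.996.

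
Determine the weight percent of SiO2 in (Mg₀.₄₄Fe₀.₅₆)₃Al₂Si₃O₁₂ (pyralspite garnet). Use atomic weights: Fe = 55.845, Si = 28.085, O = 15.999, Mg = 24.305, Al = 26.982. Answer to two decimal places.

M((Mg₀.₄₄Fe₀.₅₆)₃Al₂Si₃O₁₂) = 456.109 g/mol; M(SiO2) = 60.083 g/mol.
Moles SiO2 per formula unit = 3 Si ÷ 1 = 3.0000.
SiO2 fraction = (3.0000 × 60.083) / 456.109 = 180.249/456.109 = 0.3952.

39.52 wt%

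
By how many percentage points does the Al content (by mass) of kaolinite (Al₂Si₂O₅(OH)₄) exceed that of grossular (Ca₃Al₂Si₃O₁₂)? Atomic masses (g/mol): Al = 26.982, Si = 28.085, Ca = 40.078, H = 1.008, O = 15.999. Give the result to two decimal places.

8.92 percentage points

First mineral: 53.964 g Al in 258.157 g formula = 20.90 wt% Al.
Second mineral: 53.964 g Al in 450.441 g formula = 11.98 wt% Al.
20.90% − 11.98% gives a difference of 8.92 percentage points.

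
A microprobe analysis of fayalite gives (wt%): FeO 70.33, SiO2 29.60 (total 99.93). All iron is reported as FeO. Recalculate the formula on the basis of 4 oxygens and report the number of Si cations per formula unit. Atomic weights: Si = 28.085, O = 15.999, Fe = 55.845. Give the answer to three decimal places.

1.003 Si apfu

FeO: 70.33/71.844 = 0.97893 mol → 0.97893 mol Fe, 0.97893 mol O.
SiO2: 29.60/60.083 = 0.49265 mol → 0.49265 mol Si, 0.98530 mol O.
Total oxygen = 1.96423 mol. Normalization factor = 4/1.96423 = 2.03642.
Si per 4 O = 0.49265 × 2.03642 = 1.003.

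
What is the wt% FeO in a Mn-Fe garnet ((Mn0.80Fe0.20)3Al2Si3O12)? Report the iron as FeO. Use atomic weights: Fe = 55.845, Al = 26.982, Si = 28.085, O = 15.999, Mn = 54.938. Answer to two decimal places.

8.70 wt%

M((Mn0.80Fe0.20)3Al2Si3O12) = 495.565 g/mol; M(FeO) = 71.844 g/mol.
Moles FeO per formula unit = 0.60 Fe ÷ 1 = 0.6000.
FeO fraction = (0.6000 × 71.844) / 495.565 = 43.106/495.565 = 0.0870.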